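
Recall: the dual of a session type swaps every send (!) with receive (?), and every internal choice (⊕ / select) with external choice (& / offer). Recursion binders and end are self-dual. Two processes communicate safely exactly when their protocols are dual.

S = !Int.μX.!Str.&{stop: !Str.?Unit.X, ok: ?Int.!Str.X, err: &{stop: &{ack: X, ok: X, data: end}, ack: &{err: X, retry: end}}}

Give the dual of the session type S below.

?Int.μX.?Str.⊕{stop: ?Str.!Unit.X, ok: !Int.?Str.X, err: ⊕{stop: ⊕{ack: X, ok: X, data: end}, ack: ⊕{err: X, retry: end}}}

!Int ↦ ?Int
  μX ↦ μX  (binder kept)
    !Str ↦ ?Str
      &{stop,ok,err} ↦ ⊕{stop,ok,err}  (offer→select)
        case stop:
          !Str ↦ ?Str
            ?Unit ↦ !Unit
              X ↦ X
        case ok:
          ?Int ↦ !Int
            !Str ↦ ?Str
              X ↦ X
        case err:
          &{stop,ack} ↦ ⊕{stop,ack}  (offer→select)
            case stop:
              &{ack,ok,data} ↦ ⊕{ack,ok,data}  (offer→select)
                case ack:
                  X ↦ X
                case ok:
                  X ↦ X
                case data:
                  end ↦ end
            case ack:
              &{err,retry} ↦ ⊕{err,retry}  (offer→select)
                case err:
                  X ↦ X
                case retry:
                  end ↦ end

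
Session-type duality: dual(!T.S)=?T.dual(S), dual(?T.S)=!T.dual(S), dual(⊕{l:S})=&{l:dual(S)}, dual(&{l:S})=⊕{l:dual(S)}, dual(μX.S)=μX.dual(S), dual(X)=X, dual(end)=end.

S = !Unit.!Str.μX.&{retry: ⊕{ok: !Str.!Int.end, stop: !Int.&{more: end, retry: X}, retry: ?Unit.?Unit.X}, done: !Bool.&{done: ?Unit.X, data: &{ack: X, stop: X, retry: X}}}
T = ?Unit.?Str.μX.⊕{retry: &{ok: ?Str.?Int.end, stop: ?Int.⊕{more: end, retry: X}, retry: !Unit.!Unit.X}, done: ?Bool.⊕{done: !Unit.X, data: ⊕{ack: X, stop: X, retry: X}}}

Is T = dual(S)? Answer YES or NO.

!Unit ‖ ?Unit  ✓
  !Str ‖ ?Str  ✓
    μX ‖ μX  ✓ (rec unchanged)
      &{retry,done} ‖ ⊕{retry,done}  ✓ labels match
        case retry:
          ⊕{ok,stop,retry} ‖ &{ok,stop,retry}  ✓ labels match
            case ok:
              !Str ‖ ?Str  ✓
                !Int ‖ ?Int  ✓
                  end ‖ end  ✓
            case stop:
              !Int ‖ ?Int  ✓
                &{more,retry} ‖ ⊕{more,retry}  ✓ labels match
                  case more:
                    end ‖ end  ✓
                  case retry:
                    X ‖ X  ✓
            case retry:
              ?Unit ‖ !Unit  ✓
                ?Unit ‖ !Unit  ✓
                  X ‖ X  ✓
        case done:
          !Bool ‖ ?Bool  ✓
            &{done,data} ‖ ⊕{done,data}  ✓ labels match
              case done:
                ?Unit ‖ !Unit  ✓
                  X ‖ X  ✓
              case data:
                &{ack,stop,retry} ‖ ⊕{ack,stop,retry}  ✓ labels match
                  case ack:
                    X ‖ X  ✓
                  case stop:
                    X ‖ X  ✓
                  case retry:
                    X ‖ X  ✓

YES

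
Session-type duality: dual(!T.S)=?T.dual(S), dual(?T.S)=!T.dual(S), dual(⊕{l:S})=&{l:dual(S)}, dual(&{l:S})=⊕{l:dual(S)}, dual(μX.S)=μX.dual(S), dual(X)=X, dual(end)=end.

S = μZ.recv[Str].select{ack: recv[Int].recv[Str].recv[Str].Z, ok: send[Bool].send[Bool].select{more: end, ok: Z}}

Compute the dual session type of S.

μZ.send[Str].offer{ack: send[Int].send[Str].send[Str].Z, ok: recv[Bool].recv[Bool].offer{more: end, ok: Z}}

μZ = μZ  (rec unchanged)
  recv[Str] = send[Str]
    select{ack,ok} = offer{ack,ok}  (select→offer)
      [ack]
        recv[Int] = send[Int]
          recv[Str] = send[Str]
            recv[Str] = send[Str]
              dual(Z) = Z
      [ok]
        send[Bool] = recv[Bool]
          send[Bool] = recv[Bool]
            select{more,ok} = offer{more,ok}  (select→offer)
              [more]
                dual(end) = end
              [ok]
                dual(Z) = Z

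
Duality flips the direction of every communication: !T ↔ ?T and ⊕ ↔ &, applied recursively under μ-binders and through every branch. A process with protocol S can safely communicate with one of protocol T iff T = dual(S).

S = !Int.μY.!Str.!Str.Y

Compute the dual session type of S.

?Int.μY.?Str.?Str.Y

!Int → ?Int
  μY → μY  (binder kept)
    !Str → ?Str
      !Str → ?Str
        Y ↦ Y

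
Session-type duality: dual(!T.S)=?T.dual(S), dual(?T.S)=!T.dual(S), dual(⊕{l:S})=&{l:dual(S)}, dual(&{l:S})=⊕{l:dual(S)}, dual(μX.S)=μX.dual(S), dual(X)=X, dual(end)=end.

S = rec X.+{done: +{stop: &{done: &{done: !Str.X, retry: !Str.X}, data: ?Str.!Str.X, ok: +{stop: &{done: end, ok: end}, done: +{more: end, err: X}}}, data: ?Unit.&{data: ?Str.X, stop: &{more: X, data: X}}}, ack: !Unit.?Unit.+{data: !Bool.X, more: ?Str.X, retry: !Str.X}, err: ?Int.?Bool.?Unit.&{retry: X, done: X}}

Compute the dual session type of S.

rec X.&{done: &{stop: +{done: +{done: ?Str.X, retry: ?Str.X}, data: !Str.?Str.X, ok: &{stop: +{done: end, ok: end}, done: &{more: end, err: X}}}, data: !Unit.+{data: !Str.X, stop: +{more: X, data: X}}}, ack: ?Unit.!Unit.&{data: ?Bool.X, more: !Str.X, retry: ?Str.X}, err: !Int.!Bool.!Unit.+{retry: X, done: X}}

rec X = rec X  (binder kept)
  +{done,ack,err} = &{done,ack,err}  (select→offer)
    • done:
      +{stop,data} = &{stop,data}  (select→offer)
        • stop:
          &{done,data,ok} = +{done,data,ok}  (external→internal)
            • done:
              &{done,retry} = +{done,retry}  (external→internal)
                • done:
                  !Str = ?Str
                    X self-dual
                • retry:
                  !Str = ?Str
                    X self-dual
            • data:
              ?Str = !Str
                !Str = ?Str
                  X self-dual
            • ok:
              +{stop,done} = &{stop,done}  (select→offer)
                • stop:
                  &{done,ok} = +{done,ok}  (external→internal)
                    • done:
                      end self-dual
                    • ok:
                      end self-dual
                • done:
                  +{more,err} = &{more,err}  (select→offer)
                    • more:
                      end self-dual
                    • err:
                      X self-dual
        • data:
          ?Unit = !Unit
            &{data,stop} = +{data,stop}  (external→internal)
              • data:
                ?Str = !Str
                  X self-dual
              • stop:
                &{more,data} = +{more,data}  (external→internal)
                  • more:
                    X self-dual
                  • data:
                    X self-dual
    • ack:
      !Unit = ?Unit
        ?Unit = !Unit
          +{data,more,retry} = &{data,more,retry}  (select→offer)
            • data:
              !Bool = ?Bool
                X self-dual
            • more:
              ?Str = !Str
                X self-dual
            • retry:
              !Str = ?Str
                X self-dual
    • err:
      ?Int = !Int
        ?Bool = !Bool
          ?Unit = !Unit
            &{retry,done} = +{retry,done}  (external→internal)
              • retry:
                X self-dual
              • done:
                X self-dual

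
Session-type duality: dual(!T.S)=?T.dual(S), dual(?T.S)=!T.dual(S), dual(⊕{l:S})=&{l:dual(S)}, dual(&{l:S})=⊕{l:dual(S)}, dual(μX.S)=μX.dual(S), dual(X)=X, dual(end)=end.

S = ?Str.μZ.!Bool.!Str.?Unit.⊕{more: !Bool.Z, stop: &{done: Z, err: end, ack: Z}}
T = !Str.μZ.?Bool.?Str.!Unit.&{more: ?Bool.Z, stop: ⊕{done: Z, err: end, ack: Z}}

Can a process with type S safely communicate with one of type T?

?Str ‖ !Str  match
  μZ ‖ μZ  match (μ self-dual)
    !Bool ‖ ?Bool  match
      !Str ‖ ?Str  match
        ?Unit ‖ !Unit  match
          ⊕{more,stop} ‖ &{more,stop}  match labels match
            [more]
              !Bool ‖ ?Bool  match
                Z ‖ Z  match
            [stop]
              &{done,err,ack} ‖ ⊕{done,err,ack}  match labels match
                [done]
                  Z ‖ Z  match
                [err]
                  end ‖ end  match
                [ack]
                  Z ‖ Z  match

YES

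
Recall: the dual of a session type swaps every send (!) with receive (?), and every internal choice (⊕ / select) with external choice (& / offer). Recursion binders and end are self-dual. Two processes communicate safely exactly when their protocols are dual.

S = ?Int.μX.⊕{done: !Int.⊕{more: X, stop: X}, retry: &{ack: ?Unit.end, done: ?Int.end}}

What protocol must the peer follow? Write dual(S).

?Int = !Int
  μX = μX  (rec unchanged)
    ⊕{done,retry} = &{done,retry}  (select→offer)
      case done:
        !Int = ?Int
          ⊕{more,stop} = &{more,stop}  (select→offer)
            case more:
              X self-dual
            case stop:
              X self-dual
      case retry:
        &{ack,done} = ⊕{ack,done}  (external→internal)
          case ack:
            ?Unit = !Unit
              end self-dual
          case done:
            ?Int = !Int
              end self-dual

!Int.μX.&{done: ?Int.&{more: X, stop: X}, retry: ⊕{ack: !Unit.end, done: !Int.end}}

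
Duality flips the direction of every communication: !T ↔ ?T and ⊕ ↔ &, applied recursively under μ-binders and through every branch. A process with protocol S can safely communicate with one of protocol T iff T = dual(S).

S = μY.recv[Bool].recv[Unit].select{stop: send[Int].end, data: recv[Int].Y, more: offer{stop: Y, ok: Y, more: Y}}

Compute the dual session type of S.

μY.send[Bool].send[Unit].offer{stop: recv[Int].end, data: send[Int].Y, more: select{stop: Y, ok: Y, more: Y}}

μY = μY  (μ self-dual)
  recv[Bool] = send[Bool]
    recv[Unit] = send[Unit]
      select{stop,data,more} = offer{stop,data,more}  (internal→external)
        case stop:
          send[Int] = recv[Int]
            end ↦ end
        case data:
          recv[Int] = send[Int]
            Y ↦ Y
        case more:
          offer{stop,ok,more} = select{stop,ok,more}  (&→⊕)
            case stop:
              Y ↦ Y
            case ok:
              Y ↦ Y
            case more:
              Y ↦ Y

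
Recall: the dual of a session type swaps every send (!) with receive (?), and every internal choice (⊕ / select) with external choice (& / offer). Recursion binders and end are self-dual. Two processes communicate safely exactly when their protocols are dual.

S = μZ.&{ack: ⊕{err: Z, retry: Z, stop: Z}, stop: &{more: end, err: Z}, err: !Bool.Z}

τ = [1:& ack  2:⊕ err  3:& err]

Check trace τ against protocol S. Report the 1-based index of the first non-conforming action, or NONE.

NONE

step 1: & ack  ✓  residual = ⊕{err: μZ.…, retry: μZ.…, stop: μZ.…}
step 2: ⊕ err  ✓  residual = μZ.…
step 3: & err  ✓  residual = !Bool.μZ.…
trace exhausted — no violation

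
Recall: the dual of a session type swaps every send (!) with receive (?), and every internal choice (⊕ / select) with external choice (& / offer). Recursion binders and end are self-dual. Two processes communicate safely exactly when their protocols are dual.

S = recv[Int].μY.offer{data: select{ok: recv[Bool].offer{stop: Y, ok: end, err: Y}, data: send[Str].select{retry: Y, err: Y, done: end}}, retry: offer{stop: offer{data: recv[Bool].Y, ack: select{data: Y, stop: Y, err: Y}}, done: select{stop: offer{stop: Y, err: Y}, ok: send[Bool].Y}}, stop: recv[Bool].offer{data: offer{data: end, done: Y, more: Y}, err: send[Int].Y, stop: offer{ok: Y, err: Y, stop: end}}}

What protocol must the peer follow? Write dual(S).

send[Int].μY.select{data: offer{ok: send[Bool].select{stop: Y, ok: end, err: Y}, data: recv[Str].offer{retry: Y, err: Y, done: end}}, retry: select{stop: select{data: send[Bool].Y, ack: offer{data: Y, stop: Y, err: Y}}, done: offer{stop: select{stop: Y, err: Y}, ok: recv[Bool].Y}}, stop: send[Bool].select{data: select{data: end, done: Y, more: Y}, err: recv[Int].Y, stop: select{ok: Y, err: Y, stop: end}}}

recv[Int] ↦ send[Int]
  μY ↦ μY  (binder kept)
    offer{data,retry,stop} ↦ select{data,retry,stop}  (offer→select)
      • data:
        select{ok,data} ↦ offer{ok,data}  (select→offer)
          • ok:
            recv[Bool] ↦ send[Bool]
              offer{stop,ok,err} ↦ select{stop,ok,err}  (offer→select)
                • stop:
                  Y ↦ Y
                • ok:
                  end ↦ end
                • err:
                  Y ↦ Y
          • data:
            send[Str] ↦ recv[Str]
              select{retry,err,done} ↦ offer{retry,err,done}  (select→offer)
                • retry:
                  Y ↦ Y
                • err:
                  Y ↦ Y
                • done:
                  end ↦ end
      • retry:
        offer{stop,done} ↦ select{stop,done}  (offer→select)
          • stop:
            offer{data,ack} ↦ select{data,ack}  (offer→select)
              • data:
                recv[Bool] ↦ send[Bool]
                  Y ↦ Y
              • ack:
                select{data,stop,err} ↦ offer{data,stop,err}  (select→offer)
                  • data:
                    Y ↦ Y
                  • stop:
                    Y ↦ Y
                  • err:
                    Y ↦ Y
          • done:
            select{stop,ok} ↦ offer{stop,ok}  (select→offer)
              • stop:
                offer{stop,err} ↦ select{stop,err}  (offer→select)
                  • stop:
                    Y ↦ Y
                  • err:
                    Y ↦ Y
              • ok:
                send[Bool] ↦ recv[Bool]
                  Y ↦ Y
      • stop:
        recv[Bool] ↦ send[Bool]
          offer{data,err,stop} ↦ select{data,err,stop}  (offer→select)
            • data:
              offer{data,done,more} ↦ select{data,done,more}  (offer→select)
                • data:
                  end ↦ end
                • done:
                  Y ↦ Y
                • more:
                  Y ↦ Y
            • err:
              send[Int] ↦ recv[Int]
                Y ↦ Y
            • stop:
              offer{ok,err,stop} ↦ select{ok,err,stop}  (offer→select)
                • ok:
                  Y ↦ Y
                • err:
                  Y ↦ Y
                • stop:
                  end ↦ end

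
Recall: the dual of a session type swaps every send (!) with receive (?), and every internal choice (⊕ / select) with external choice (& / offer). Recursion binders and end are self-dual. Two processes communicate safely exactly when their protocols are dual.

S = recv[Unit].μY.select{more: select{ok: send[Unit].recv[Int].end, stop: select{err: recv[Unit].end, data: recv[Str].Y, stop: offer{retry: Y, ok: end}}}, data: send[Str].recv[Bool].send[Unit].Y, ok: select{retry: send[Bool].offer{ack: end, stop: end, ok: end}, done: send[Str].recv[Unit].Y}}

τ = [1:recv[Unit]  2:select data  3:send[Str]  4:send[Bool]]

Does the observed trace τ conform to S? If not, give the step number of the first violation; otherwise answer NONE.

4

step 1: recv[Unit]  ok  state: μY.…
step 2: select data  ok  state: send[Str].recv[Bool].send[Unit].μY.…
step 3: send[Str]  ok  state: recv[Bool].send[Unit].μY.…
step 4: got send[Bool], protocol expects recv[Bool]  ✗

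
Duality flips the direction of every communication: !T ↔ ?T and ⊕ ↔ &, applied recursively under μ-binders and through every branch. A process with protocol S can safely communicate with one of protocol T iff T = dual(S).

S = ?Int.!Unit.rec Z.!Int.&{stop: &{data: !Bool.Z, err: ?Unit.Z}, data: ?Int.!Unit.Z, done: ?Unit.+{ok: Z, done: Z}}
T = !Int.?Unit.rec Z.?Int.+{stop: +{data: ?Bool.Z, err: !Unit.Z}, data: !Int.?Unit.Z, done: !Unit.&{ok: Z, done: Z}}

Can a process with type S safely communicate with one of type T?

YES

?Int ‖ !Int  ok
  !Unit ‖ ?Unit  ok
    rec Z ‖ rec Z  ok (rec unchanged)
      !Int ‖ ?Int  ok
        &{stop,data,done} ‖ +{stop,data,done}  ok labels match
          • stop:
            &{data,err} ‖ +{data,err}  ok labels match
              • data:
                !Bool ‖ ?Bool  ok
                  Z ‖ Z  ok
              • err:
                ?Unit ‖ !Unit  ok
                  Z ‖ Z  ok
          • data:
            ?Int ‖ !Int  ok
              !Unit ‖ ?Unit  ok
                Z ‖ Z  ok
          • done:
            ?Unit ‖ !Unit  ok
              +{ok,done} ‖ &{ok,done}  ok labels match
                • ok:
                  Z ‖ Z  ok
                • done:
                  Z ‖ Z  ok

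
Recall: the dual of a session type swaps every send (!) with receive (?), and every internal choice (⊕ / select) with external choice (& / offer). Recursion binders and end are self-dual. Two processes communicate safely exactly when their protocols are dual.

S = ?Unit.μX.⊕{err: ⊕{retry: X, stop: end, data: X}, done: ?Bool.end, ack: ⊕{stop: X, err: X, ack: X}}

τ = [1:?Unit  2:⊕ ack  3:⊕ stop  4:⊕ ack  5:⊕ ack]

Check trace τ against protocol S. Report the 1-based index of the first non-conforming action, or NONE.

NONE

[1] ?Unit  match  cont: μX.…
[2] ⊕ ack  match  cont: ⊕{stop: μX.…, err: μX.…, ack: μX.…}
[3] ⊕ stop  match  cont: μX.…
[4] ⊕ ack  match  cont: ⊕{stop: μX.…, err: μX.…, ack: μX.…}
[5] ⊕ ack  match  cont: μX.…
trace exhausted — no violation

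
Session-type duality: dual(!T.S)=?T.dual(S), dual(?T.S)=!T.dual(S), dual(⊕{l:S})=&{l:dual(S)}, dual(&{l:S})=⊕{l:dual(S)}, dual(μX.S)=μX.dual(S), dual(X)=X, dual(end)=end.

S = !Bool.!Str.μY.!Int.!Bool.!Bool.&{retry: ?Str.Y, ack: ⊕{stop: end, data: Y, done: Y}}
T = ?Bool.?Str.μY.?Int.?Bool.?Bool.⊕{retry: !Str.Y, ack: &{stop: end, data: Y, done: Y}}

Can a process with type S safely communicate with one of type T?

YES

!Bool vs ?Bool  ok
  !Str vs ?Str  ok
    μY vs μY  ok (μ self-dual)
      !Int vs ?Int  ok
        !Bool vs ?Bool  ok
          !Bool vs ?Bool  ok
            &{retry,ack} vs ⊕{retry,ack}  ok same labels
              case retry:
                ?Str vs !Str  ok
                  Y vs Y  ok
              case ack:
                ⊕{stop,data,done} vs &{stop,data,done}  ok same labels
                  case stop:
                    end vs end  ok
                  case data:
                    Y vs Y  ok
                  case done:
                    Y vs Y  ok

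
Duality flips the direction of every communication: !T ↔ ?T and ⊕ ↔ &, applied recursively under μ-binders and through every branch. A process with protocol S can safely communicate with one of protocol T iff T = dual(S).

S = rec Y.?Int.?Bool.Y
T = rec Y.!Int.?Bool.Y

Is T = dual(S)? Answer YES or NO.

NO

rec Y | rec Y  match (rec unchanged)
  ?Int | !Int  match
    ?Bool | ?Bool  ✗ same direction on both sides — not dual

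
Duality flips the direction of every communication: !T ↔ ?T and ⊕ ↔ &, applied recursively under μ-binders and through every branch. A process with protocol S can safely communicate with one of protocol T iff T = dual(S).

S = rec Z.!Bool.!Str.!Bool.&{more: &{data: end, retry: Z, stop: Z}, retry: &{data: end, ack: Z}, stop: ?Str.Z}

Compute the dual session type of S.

rec Z.?Bool.?Str.?Bool.+{more: +{data: end, retry: Z, stop: Z}, retry: +{data: end, ack: Z}, stop: !Str.Z}

rec Z → rec Z  (rec unchanged)
  !Bool → ?Bool
    !Str → ?Str
      !Bool → ?Bool
        &{more,retry,stop} → +{more,retry,stop}  (external→internal)
          case more:
            &{data,retry,stop} → +{data,retry,stop}  (external→internal)
              case data:
                end self-dual
              case retry:
                Z self-dual
              case stop:
                Z self-dual
          case retry:
            &{data,ack} → +{data,ack}  (external→internal)
              case data:
                end self-dual
              case ack:
                Z self-dual
          case stop:
            ?Str → !Str
              Z self-dual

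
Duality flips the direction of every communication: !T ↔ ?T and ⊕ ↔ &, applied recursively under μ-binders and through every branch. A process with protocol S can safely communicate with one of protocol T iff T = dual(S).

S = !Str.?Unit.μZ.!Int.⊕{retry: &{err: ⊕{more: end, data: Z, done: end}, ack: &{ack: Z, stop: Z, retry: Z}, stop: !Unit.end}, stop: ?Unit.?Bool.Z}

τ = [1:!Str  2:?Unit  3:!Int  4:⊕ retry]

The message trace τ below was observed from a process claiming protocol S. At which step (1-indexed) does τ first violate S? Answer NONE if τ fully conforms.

NONE

@1 !Str  match  now at ?Unit.μZ.…
@2 ?Unit  match  now at μZ.…
@3 !Int  match  now at ⊕{retry: &{err: ⊕{more: end, data: μZ.…, done: end}, ack: &{ack: μZ.…, stop: μZ.…, retry: μZ.…}, stop: !Unit.end}, stop: ?Unit.?Bool.μZ.…}
@4 ⊕ retry  match  now at &{err: ⊕{more: end, data: μZ.…, done: end}, ack: &{ack: μZ.…, stop: μZ.…, retry: μZ.…}, stop: !Unit.end}
trace exhausted — no violation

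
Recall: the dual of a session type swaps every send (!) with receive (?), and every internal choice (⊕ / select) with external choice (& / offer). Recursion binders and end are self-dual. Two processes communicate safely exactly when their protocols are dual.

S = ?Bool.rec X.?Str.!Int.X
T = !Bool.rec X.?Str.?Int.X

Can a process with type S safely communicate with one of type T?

NO

?Bool | !Bool  ✓
  rec X | rec X  ✓ (rec unchanged)
    ?Str | ?Str  ✗ same direction on both sides — not dual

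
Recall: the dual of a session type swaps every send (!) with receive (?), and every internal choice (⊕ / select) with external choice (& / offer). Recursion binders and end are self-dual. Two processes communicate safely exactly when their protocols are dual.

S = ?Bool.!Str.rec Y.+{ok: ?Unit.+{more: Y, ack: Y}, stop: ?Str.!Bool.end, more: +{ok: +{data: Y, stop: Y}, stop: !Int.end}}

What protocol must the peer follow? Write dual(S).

?Bool = !Bool
  !Str = ?Str
    rec Y = rec Y  (binder kept)
      +{ok,stop,more} = &{ok,stop,more}  (internal→external)
        case ok:
          ?Unit = !Unit
            +{more,ack} = &{more,ack}  (internal→external)
              case more:
                dual(Y) = Y
              case ack:
                dual(Y) = Y
        case stop:
          ?Str = !Str
            !Bool = ?Bool
              dual(end) = end
        case more:
          +{ok,stop} = &{ok,stop}  (internal→external)
            case ok:
              +{data,stop} = &{data,stop}  (internal→external)
                case data:
                  dual(Y) = Y
                case stop:
                  dual(Y) = Y
            case stop:
              !Int = ?Int
                dual(end) = end

!Bool.?Str.rec Y.&{ok: !Unit.&{more: Y, ack: Y}, stop: !Str.?Bool.end, more: &{ok: &{data: Y, stop: Y}, stop: ?Int.end}}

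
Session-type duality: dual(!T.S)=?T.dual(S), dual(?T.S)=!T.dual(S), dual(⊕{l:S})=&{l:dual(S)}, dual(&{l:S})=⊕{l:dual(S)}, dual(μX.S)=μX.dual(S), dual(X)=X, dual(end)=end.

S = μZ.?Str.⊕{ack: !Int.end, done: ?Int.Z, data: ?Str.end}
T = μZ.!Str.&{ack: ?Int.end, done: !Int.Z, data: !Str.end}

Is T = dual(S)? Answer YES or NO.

μZ vs μZ  match (binder kept)
  ?Str vs !Str  match
    ⊕{ack,done,data} vs &{ack,done,data}  match same labels
      [ack]
        !Int vs ?Int  match
          end vs end  match
      [done]
        ?Int vs !Int  match
          Z vs Z  match
      [data]
        ?Str vs !Str  match
          end vs end  match

YES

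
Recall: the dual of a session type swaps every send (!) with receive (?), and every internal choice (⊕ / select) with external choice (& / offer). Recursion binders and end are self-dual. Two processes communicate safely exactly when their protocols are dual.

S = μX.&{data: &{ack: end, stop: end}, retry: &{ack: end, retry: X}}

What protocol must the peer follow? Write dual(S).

μX = μX  (μ self-dual)
  &{data,retry} = ⊕{data,retry}  (external→internal)
    case data:
      &{ack,stop} = ⊕{ack,stop}  (external→internal)
        case ack:
          end self-dual
        case stop:
          end self-dual
    case retry:
      &{ack,retry} = ⊕{ack,retry}  (external→internal)
        case ack:
          end self-dual
        case retry:
          X self-dual

μX.⊕{data: ⊕{ack: end, stop: end}, retry: ⊕{ack: end, retry: X}}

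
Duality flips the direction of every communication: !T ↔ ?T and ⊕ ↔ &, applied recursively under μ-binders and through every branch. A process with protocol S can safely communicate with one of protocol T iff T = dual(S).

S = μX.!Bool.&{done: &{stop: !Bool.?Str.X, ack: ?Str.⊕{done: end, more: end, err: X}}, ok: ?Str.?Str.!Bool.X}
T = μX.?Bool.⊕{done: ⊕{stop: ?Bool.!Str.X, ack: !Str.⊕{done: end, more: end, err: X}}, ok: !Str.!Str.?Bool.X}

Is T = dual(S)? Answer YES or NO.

NO

μX vs μX  ✓ (μ self-dual)
  !Bool vs ?Bool  ✓
    &{done,ok} vs ⊕{done,ok}  ✓ same labels
      • done:
        &{stop,ack} vs ⊕{stop,ack}  ✓ same labels
          • stop:
            !Bool vs ?Bool  ✓
              ?Str vs !Str  ✓
                X vs X  ✓
          • ack:
            ?Str vs !Str  ✓
              ⊕{done,more,err} vs ⊕{done,more,err}  ✗ choice polarity not flipped — not dual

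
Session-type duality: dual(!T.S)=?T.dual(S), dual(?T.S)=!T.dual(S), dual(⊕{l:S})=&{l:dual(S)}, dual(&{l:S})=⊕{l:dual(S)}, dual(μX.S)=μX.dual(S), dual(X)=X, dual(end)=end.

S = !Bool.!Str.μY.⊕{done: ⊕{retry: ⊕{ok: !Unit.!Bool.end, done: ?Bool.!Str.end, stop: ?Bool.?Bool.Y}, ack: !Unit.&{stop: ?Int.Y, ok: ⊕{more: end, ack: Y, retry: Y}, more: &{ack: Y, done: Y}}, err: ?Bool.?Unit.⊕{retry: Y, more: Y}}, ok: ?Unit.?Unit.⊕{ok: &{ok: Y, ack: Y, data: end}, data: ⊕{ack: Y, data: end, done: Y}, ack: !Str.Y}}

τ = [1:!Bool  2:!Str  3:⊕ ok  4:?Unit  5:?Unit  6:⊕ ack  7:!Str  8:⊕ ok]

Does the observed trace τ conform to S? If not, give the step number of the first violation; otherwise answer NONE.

NONE

@1 !Bool  ok  state: !Str.μY.…
@2 !Str  ok  state: μY.…
@3 ⊕ ok  ok  state: ?Unit.?Unit.⊕{ok: &{ok: μY.…, ack: μY.…, data: end}, data: ⊕{ack: μY.…, data: end, done: μY.…}, ack: !Str.μY.…}
@4 ?Unit  ok  state: ?Unit.⊕{ok: &{ok: μY.…, ack: μY.…, data: end}, data: ⊕{ack: μY.…, data: end, done: μY.…}, ack: !Str.μY.…}
@5 ?Unit  ok  state: ⊕{ok: &{ok: μY.…, ack: μY.…, data: end}, data: ⊕{ack: μY.…, data: end, done: μY.…}, ack: !Str.μY.…}
@6 ⊕ ack  ok  state: !Str.μY.…
@7 !Str  ok  state: μY.…
@8 ⊕ ok  ok  state: ?Unit.?Unit.⊕{ok: &{ok: μY.…, ack: μY.…, data: end}, data: ⊕{ack: μY.…, data: end, done: μY.…}, ack: !Str.μY.…}
trace exhausted — no violation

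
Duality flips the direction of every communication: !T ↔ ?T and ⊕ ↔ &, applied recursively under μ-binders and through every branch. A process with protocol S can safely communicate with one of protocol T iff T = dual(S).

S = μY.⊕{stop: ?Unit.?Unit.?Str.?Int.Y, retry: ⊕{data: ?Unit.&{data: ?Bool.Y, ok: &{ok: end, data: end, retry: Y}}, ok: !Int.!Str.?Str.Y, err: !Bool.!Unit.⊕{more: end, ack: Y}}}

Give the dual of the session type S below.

μY → μY  (rec unchanged)
  ⊕{stop,retry} → &{stop,retry}  (⊕→&)
    [stop]
      ?Unit → !Unit
        ?Unit → !Unit
          ?Str → !Str
            ?Int → !Int
              Y self-dual
    [retry]
      ⊕{data,ok,err} → &{data,ok,err}  (⊕→&)
        [data]
          ?Unit → !Unit
            &{data,ok} → ⊕{data,ok}  (external→internal)
              [data]
                ?Bool → !Bool
                  Y self-dual
              [ok]
                &{ok,data,retry} → ⊕{ok,data,retry}  (external→internal)
                  [ok]
                    end self-dual
                  [data]
                    end self-dual
                  [retry]
                    Y self-dual
        [ok]
          !Int → ?Int
            !Str → ?Str
              ?Str → !Str
                Y self-dual
        [err]
          !Bool → ?Bool
            !Unit → ?Unit
              ⊕{more,ack} → &{more,ack}  (⊕→&)
                [more]
                  end self-dual
                [ack]
                  Y self-dual

μY.&{stop: !Unit.!Unit.!Str.!Int.Y, retry: &{data: !Unit.⊕{data: !Bool.Y, ok: ⊕{ok: end, data: end, retry: Y}}, ok: ?Int.?Str.!Str.Y, err: ?Bool.?Unit.&{more: end, ack: Y}}}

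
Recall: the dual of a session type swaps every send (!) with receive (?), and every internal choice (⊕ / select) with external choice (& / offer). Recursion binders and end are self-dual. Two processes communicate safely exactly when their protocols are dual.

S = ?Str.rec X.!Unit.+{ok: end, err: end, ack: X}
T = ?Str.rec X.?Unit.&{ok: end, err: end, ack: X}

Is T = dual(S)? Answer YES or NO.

?Str ‖ ?Str  ✗ same direction on both sides — not dual

NO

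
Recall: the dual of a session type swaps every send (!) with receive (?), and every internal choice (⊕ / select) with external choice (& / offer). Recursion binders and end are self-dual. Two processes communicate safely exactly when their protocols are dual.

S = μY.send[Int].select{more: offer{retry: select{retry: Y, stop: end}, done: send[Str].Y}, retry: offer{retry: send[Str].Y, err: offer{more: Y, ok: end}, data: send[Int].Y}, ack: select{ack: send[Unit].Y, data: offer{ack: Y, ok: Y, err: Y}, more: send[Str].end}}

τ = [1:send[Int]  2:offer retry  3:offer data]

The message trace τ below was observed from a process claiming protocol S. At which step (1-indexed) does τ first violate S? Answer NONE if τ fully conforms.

@1 send[Int]  ok  residual = select{more: offer{retry: select{retry: μY.…, stop: end}, done: send[Str].μY.…}, retry: offer{retry: send[Str].μY.…, err: offer{more: μY.…, ok: end}, data: send[Int].μY.…}, ack: select{ack: send[Unit].μY.…, data: offer{ack: μY.…, ok: μY.…, err: μY.…}, more: send[Str].end}}
@2 got offer retry, protocol expects select more or select retry or select ack  ✗

2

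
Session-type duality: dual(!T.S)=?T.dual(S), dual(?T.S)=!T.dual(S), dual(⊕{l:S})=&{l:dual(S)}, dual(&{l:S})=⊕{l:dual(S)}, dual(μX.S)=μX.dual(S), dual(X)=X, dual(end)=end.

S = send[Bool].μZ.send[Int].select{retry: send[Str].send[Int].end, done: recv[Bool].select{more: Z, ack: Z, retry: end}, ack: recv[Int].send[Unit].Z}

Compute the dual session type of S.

recv[Bool].μZ.recv[Int].offer{retry: recv[Str].recv[Int].end, done: send[Bool].offer{more: Z, ack: Z, retry: end}, ack: send[Int].recv[Unit].Z}

send[Bool] = recv[Bool]
  μZ = μZ  (μ self-dual)
    send[Int] = recv[Int]
      select{retry,done,ack} = offer{retry,done,ack}  (select→offer)
        case retry:
          send[Str] = recv[Str]
            send[Int] = recv[Int]
              end ↦ end
        case done:
          recv[Bool] = send[Bool]
            select{more,ack,retry} = offer{more,ack,retry}  (select→offer)
              case more:
                Z ↦ Z
              case ack:
                Z ↦ Z
              case retry:
                end ↦ end
        case ack:
          recv[Int] = send[Int]
            send[Unit] = recv[Unit]
              Z ↦ Z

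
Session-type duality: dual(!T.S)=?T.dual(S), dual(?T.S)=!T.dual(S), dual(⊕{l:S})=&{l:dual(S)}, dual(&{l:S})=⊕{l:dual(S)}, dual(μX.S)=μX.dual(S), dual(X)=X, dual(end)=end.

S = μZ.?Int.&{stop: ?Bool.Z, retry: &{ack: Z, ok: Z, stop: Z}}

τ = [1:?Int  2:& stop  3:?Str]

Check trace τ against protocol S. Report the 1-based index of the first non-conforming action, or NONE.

@1 ?Int  match  now at &{stop: ?Bool.μZ.…, retry: &{ack: μZ.…, ok: μZ.…, stop: μZ.…}}
@2 & stop  match  now at ?Bool.μZ.…
@3 got ?Str, protocol expects ?Bool  ✗

3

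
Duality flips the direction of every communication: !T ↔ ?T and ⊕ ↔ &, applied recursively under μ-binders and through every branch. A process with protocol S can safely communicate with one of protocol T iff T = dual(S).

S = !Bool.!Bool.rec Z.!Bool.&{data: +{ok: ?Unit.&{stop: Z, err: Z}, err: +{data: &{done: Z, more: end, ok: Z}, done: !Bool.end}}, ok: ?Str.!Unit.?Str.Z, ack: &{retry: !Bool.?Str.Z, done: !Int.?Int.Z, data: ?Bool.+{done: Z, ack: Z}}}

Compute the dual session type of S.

?Bool.?Bool.rec Z.?Bool.+{data: &{ok: !Unit.+{stop: Z, err: Z}, err: &{data: +{done: Z, more: end, ok: Z}, done: ?Bool.end}}, ok: !Str.?Unit.!Str.Z, ack: +{retry: ?Bool.!Str.Z, done: ?Int.!Int.Z, data: !Bool.&{done: Z, ack: Z}}}

!Bool ↦ ?Bool
  !Bool ↦ ?Bool
    rec Z ↦ rec Z  (rec unchanged)
      !Bool ↦ ?Bool
        &{data,ok,ack} ↦ +{data,ok,ack}  (external→internal)
          • data:
            +{ok,err} ↦ &{ok,err}  (select→offer)
              • ok:
                ?Unit ↦ !Unit
                  &{stop,err} ↦ +{stop,err}  (external→internal)
                    • stop:
                      Z ↦ Z
                    • err:
                      Z ↦ Z
              • err:
                +{data,done} ↦ &{data,done}  (select→offer)
                  • data:
                    &{done,more,ok} ↦ +{done,more,ok}  (external→internal)
                      • done:
                        Z ↦ Z
                      • more:
                        end ↦ end
                      • ok:
                        Z ↦ Z
                  • done:
                    !Bool ↦ ?Bool
                      end ↦ end
          • ok:
            ?Str ↦ !Str
              !Unit ↦ ?Unit
                ?Str ↦ !Str
                  Z ↦ Z
          • ack:
            &{retry,done,data} ↦ +{retry,done,data}  (external→internal)
              • retry:
                !Bool ↦ ?Bool
                  ?Str ↦ !Str
                    Z ↦ Z
              • done:
                !Int ↦ ?Int
                  ?Int ↦ !Int
                    Z ↦ Z
              • data:
                ?Bool ↦ !Bool
                  +{done,ack} ↦ &{done,ack}  (select→offer)
                    • done:
                      Z ↦ Z
                    • ack:
                      Z ↦ Z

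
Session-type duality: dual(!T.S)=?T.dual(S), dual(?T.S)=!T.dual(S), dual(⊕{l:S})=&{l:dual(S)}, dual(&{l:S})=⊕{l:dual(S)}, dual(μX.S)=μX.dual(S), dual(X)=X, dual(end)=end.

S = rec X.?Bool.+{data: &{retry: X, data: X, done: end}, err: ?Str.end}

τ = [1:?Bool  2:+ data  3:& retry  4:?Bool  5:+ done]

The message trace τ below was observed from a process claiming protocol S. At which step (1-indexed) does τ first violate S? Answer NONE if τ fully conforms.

5

@1 ?Bool  ok  cont: +{data: &{retry: rec X.…, data: rec X.…, done: end}, err: ?Str.end}
@2 + data  ok  cont: &{retry: rec X.…, data: rec X.…, done: end}
@3 & retry  ok  cont: rec X.…
@4 ?Bool  ok  cont: +{data: &{retry: rec X.…, data: rec X.…, done: end}, err: ?Str.end}
@5 got + done, protocol expects + data or + err  ✗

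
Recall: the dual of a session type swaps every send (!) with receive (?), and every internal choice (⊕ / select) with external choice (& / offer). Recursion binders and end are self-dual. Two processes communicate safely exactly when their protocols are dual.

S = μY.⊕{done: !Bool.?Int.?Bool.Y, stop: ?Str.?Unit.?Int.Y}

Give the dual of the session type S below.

μY.&{done: ?Bool.!Int.!Bool.Y, stop: !Str.!Unit.!Int.Y}

μY ↦ μY  (rec unchanged)
  ⊕{done,stop} ↦ &{done,stop}  (⊕→&)
    • done:
      !Bool ↦ ?Bool
        ?Int ↦ !Int
          ?Bool ↦ !Bool
            Y self-dual
    • stop:
      ?Str ↦ !Str
        ?Unit ↦ !Unit
          ?Int ↦ !Int
            Y self-dual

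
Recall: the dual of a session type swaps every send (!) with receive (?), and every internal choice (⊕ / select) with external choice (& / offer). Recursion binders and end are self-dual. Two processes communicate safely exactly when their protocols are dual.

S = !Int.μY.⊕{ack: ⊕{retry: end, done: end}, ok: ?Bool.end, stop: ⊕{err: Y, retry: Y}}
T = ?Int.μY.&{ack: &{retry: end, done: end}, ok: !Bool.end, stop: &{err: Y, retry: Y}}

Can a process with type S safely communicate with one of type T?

!Int vs ?Int  ✓
  μY vs μY  ✓ (μ self-dual)
    ⊕{ack,ok,stop} vs &{ack,ok,stop}  ✓ same labels
      • ack:
        ⊕{retry,done} vs &{retry,done}  ✓ same labels
          • retry:
            end vs end  ✓
          • done:
            end vs end  ✓
      • ok:
        ?Bool vs !Bool  ✓
          end vs end  ✓
      • stop:
        ⊕{err,retry} vs &{err,retry}  ✓ same labels
          • err:
            Y vs Y  ✓
          • retry:
            Y vs Y  ✓

YES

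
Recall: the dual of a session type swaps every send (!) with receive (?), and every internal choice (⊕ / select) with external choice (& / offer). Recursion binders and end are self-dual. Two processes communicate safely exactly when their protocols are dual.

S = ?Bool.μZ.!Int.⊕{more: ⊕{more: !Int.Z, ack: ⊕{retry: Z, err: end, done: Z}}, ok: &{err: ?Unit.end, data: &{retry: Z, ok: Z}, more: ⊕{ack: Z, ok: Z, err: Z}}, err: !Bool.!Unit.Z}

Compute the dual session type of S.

?Bool ↦ !Bool
  μZ ↦ μZ  (μ self-dual)
    !Int ↦ ?Int
      ⊕{more,ok,err} ↦ &{more,ok,err}  (internal→external)
        case more:
          ⊕{more,ack} ↦ &{more,ack}  (internal→external)
            case more:
              !Int ↦ ?Int
                Z self-dual
            case ack:
              ⊕{retry,err,done} ↦ &{retry,err,done}  (internal→external)
                case retry:
                  Z self-dual
                case err:
                  end self-dual
                case done:
                  Z self-dual
        case ok:
          &{err,data,more} ↦ ⊕{err,data,more}  (offer→select)
            case err:
              ?Unit ↦ !Unit
                end self-dual
            case data:
              &{retry,ok} ↦ ⊕{retry,ok}  (offer→select)
                case retry:
                  Z self-dual
                case ok:
                  Z self-dual
            case more:
              ⊕{ack,ok,err} ↦ &{ack,ok,err}  (internal→external)
                case ack:
                  Z self-dual
                case ok:
                  Z self-dual
                case err:
                  Z self-dual
        case err:
          !Bool ↦ ?Bool
            !Unit ↦ ?Unit
              Z self-dual

!Bool.μZ.?Int.&{more: &{more: ?Int.Z, ack: &{retry: Z, err: end, done: Z}}, ok: ⊕{err: !Unit.end, data: ⊕{retry: Z, ok: Z}, more: &{ack: Z, ok: Z, err: Z}}, err: ?Bool.?Unit.Z}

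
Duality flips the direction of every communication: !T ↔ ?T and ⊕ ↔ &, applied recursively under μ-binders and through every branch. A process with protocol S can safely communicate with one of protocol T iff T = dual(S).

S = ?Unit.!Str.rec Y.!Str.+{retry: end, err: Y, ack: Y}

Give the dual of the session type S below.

?Unit → !Unit
  !Str → ?Str
    rec Y → rec Y  (rec unchanged)
      !Str → ?Str
        +{retry,err,ack} → &{retry,err,ack}  (⊕→&)
          case retry:
            end self-dual
          case err:
            Y self-dual
          case ack:
            Y self-dual

!Unit.?Str.rec Y.?Str.&{retry: end, err: Y, ack: Y}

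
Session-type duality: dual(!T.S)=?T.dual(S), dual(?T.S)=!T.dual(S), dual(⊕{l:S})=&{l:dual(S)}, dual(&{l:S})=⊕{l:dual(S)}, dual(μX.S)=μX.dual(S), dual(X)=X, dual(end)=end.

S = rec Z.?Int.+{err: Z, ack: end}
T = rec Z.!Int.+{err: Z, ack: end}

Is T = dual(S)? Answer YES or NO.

NO

rec Z ‖ rec Z  ok (rec unchanged)
  ?Int ‖ !Int  ok
    +{err,ack} ‖ +{err,ack}  ✗ choice polarity not flipped — not dual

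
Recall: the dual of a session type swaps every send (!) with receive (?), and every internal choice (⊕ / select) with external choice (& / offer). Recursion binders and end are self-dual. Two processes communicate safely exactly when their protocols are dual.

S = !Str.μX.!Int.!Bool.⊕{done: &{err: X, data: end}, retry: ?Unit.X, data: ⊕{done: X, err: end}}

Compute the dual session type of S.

?Str.μX.?Int.?Bool.&{done: ⊕{err: X, data: end}, retry: !Unit.X, data: &{done: X, err: end}}

!Str = ?Str
  μX = μX  (μ self-dual)
    !Int = ?Int
      !Bool = ?Bool
        ⊕{done,retry,data} = &{done,retry,data}  (select→offer)
          • done:
            &{err,data} = ⊕{err,data}  (external→internal)
              • err:
                dual(X) = X
              • data:
                dual(end) = end
          • retry:
            ?Unit = !Unit
              dual(X) = X
          • data:
            ⊕{done,err} = &{done,err}  (select→offer)
              • done:
                dual(X) = X
              • err:
                dual(end) = end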